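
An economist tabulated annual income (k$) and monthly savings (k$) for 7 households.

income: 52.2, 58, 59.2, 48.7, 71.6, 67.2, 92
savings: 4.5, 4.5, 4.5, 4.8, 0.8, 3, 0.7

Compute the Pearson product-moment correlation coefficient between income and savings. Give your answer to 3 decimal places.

-0.899

n = 7, Σx = 448.9, Σy = 22.8, Σx² = 30071.57, Σy² = 93.92, Σxy = 1319.34
nΣxy − ΣxΣy = 9235.38 − 10234.92 = -999.54
nΣx² − (Σx)² = 210500.99 − 201511.21 = 8989.78; nΣy² − (Σy)² = 657.44 − 519.84 = 137.6
r = -999.54 / √(8989.78 × 137.6) = -999.54 / 1112.2022 ≈ -0.899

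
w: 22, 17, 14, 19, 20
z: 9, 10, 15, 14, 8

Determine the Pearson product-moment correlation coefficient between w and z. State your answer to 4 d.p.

n = 5, Σw = 92, Σz = 56, Σw² = 1730, Σz² = 666, Σwz = 1004
nΣwz − ΣwΣz = 5020 − 5152 = -132
nΣw² − (Σw)² = 8650 − 8464 = 186; nΣz² − (Σz)² = 3330 − 3136 = 194
r = -132 / √(186 × 194) = -132 / 189.9579 ≈ -0.6949

-0.6949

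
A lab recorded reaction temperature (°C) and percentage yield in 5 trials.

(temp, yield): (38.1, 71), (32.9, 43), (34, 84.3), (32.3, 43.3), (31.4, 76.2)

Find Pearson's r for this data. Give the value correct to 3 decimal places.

0.272

n = 5, Σx = 168.7, Σy = 317.8, Σx² = 5719.27, Σy² = 21677.82, Σxy = 10777.27
nΣxy − ΣxΣy = 53886.35 − 53612.86 = 273.49
nΣx² − (Σx)² = 28596.35 − 28459.69 = 136.66; nΣy² − (Σy)² = 108389.1 − 100996.84 = 7392.26
r = 273.49 / √(136.66 × 7392.26) = 273.49 / 1005.1001 ≈ 0.272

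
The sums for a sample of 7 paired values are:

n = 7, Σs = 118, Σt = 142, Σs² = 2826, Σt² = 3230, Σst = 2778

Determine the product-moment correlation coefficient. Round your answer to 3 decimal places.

0.711

r = (nΣst − ΣsΣt) / √[(nΣs² − (Σs)²)(nΣt² − (Σt)²)]
Numerator: 7×2778 − 118×142 = 2690
Denominator: √[(19782 − 13924)(22610 − 20164)] = √[5858 × 2446] = 3785.3227
r = 2690 / 3785.3227 ≈ 0.711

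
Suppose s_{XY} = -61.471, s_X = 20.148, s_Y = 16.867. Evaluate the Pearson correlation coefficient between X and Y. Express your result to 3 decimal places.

-0.181

r = Cov(X,Y) / (s_X · s_Y) = -61.471 / (20.148 × 16.867)
  = -61.471 / 339.8363 ≈ -0.181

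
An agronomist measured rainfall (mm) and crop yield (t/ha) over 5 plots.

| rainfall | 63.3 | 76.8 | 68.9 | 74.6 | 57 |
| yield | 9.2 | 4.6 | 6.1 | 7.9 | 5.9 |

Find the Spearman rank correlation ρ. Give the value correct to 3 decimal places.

-0.300

Rank rainfall: 2, 5, 3, 4, 1
Rank yield: 5, 1, 3, 4, 2
d = rank(rainfall) − rank(yield): -3, 4, 0, 0, -1; Σd² = 26
ρ = 1 − 6Σd² / [n(n²−1)] = 1 − 6×26 / (5×24) = 1 − 156/120 ≈ -0.300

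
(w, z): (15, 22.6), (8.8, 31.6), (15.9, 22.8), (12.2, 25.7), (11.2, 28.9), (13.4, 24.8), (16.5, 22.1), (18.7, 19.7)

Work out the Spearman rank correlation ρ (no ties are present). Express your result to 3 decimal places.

-0.976

Rank w: 5, 1, 6, 3, 2, 4, 7, 8
Rank z: 3, 8, 4, 6, 7, 5, 2, 1
d = rank(w) − rank(z): 2, -7, 2, -3, -5, -1, 5, 7; Σd² = 166
ρ = 1 − 6Σd² / [n(n²−1)] = 1 − 6×166 / (8×63) = 1 − 996/504 ≈ -0.976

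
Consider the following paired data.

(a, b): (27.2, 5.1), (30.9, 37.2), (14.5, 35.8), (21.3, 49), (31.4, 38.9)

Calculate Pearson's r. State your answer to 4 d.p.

n = 5, Σa = 125.3, Σb = 166, Σa² = 3344.55, Σb² = 6605.7, Σab = 4072.46
nΣab − ΣaΣb = 20362.3 − 20799.8 = -437.5
nΣa² − (Σa)² = 16722.75 − 15700.09 = 1022.66; nΣb² − (Σb)² = 33028.5 − 27556 = 5472.5
r = -437.5 / √(1022.66 × 5472.5) = -437.5 / 2365.6937 ≈ -0.1849

-0.1849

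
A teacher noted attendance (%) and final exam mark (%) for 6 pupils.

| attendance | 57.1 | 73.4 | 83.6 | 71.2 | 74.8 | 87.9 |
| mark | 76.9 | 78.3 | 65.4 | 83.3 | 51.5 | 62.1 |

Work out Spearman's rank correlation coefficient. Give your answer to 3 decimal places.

Rank attendance: 1, 3, 5, 2, 4, 6
Rank mark: 4, 5, 3, 6, 1, 2
d = rank(attendance) − rank(mark): -3, -2, 2, -4, 3, 4; Σd² = 58
ρ = 1 − 6Σd² / [n(n²−1)] = 1 − 6×58 / (6×35) = 1 − 348/210 ≈ -0.657

-0.657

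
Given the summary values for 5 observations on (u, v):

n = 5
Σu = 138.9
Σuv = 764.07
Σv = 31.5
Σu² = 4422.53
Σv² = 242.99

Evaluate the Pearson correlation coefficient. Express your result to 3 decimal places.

r = (nΣuv − ΣuΣv) / √[(nΣu² − (Σu)²)(nΣv² − (Σv)²)]
Numerator: 5×764.07 − 138.9×31.5 = -555
Denominator: √[(22112.65 − 19293.21)(1214.95 − 992.25)] = √[2819.44 × 222.7] = 792.3947
r = -555 / 792.3947 ≈ -0.700

-0.700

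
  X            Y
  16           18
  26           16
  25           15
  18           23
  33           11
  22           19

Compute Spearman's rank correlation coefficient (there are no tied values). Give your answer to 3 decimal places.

Rank X: 1, 5, 4, 2, 6, 3
Rank Y: 4, 3, 2, 6, 1, 5
d = rank(X) − rank(Y): -3, 2, 2, -4, 5, -2; Σd² = 62
ρ = 1 − 6Σd² / [n(n²−1)] = 1 − 6×62 / (6×35) = 1 − 372/210 ≈ -0.771

-0.771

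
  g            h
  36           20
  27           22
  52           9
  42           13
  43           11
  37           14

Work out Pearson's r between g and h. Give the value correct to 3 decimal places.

n = 6, Σg = 237, Σh = 89, Σg² = 9711, Σh² = 1451, Σgh = 3319
nΣgh − ΣgΣh = 19914 − 21093 = -1179
nΣg² − (Σg)² = 58266 − 56169 = 2097; nΣh² − (Σh)² = 8706 − 7921 = 785
r = -1179 / √(2097 × 785) = -1179 / 1283.0218 ≈ -0.919

-0.919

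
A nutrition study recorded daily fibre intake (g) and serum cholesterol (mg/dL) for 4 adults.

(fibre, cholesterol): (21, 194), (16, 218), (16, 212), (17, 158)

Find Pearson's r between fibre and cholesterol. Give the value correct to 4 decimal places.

n = 4, Σx = 70, Σy = 782, Σx² = 1242, Σy² = 155068, Σxy = 13640
nΣxy − ΣxΣy = 54560 − 54740 = -180
nΣx² − (Σx)² = 4968 − 4900 = 68; nΣy² − (Σy)² = 620272 − 611524 = 8748
r = -180 / √(68 × 8748) = -180 / 771.2743 ≈ -0.2334

-0.2334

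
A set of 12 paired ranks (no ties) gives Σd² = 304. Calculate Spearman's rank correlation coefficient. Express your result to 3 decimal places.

ρ = 1 − 6Σd² / [n(n²−1)] = 1 − 6×304 / (12×143)
  = 1 − 1824/1716 = 1 − 1.0629 ≈ -0.063

-0.063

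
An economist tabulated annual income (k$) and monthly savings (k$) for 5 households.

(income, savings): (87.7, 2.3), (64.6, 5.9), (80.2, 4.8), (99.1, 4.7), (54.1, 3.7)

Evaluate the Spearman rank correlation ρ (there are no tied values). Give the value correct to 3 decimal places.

Rank income: 4, 2, 3, 5, 1
Rank savings: 1, 5, 4, 3, 2
d = rank(income) − rank(savings): 3, -3, -1, 2, -1; Σd² = 24
ρ = 1 − 6Σd² / [n(n²−1)] = 1 − 6×24 / (5×24) = 1 − 144/120 ≈ -0.200

-0.200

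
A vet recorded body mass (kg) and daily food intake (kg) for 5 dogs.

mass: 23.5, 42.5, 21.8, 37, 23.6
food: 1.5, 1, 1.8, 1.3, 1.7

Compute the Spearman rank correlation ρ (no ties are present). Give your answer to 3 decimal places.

-0.900

Rank mass: 2, 5, 1, 4, 3
Rank food: 3, 1, 5, 2, 4
d = rank(mass) − rank(food): -1, 4, -4, 2, -1; Σd² = 38
ρ = 1 − 6Σd² / [n(n²−1)] = 1 − 6×38 / (5×24) = 1 − 228/120 ≈ -0.900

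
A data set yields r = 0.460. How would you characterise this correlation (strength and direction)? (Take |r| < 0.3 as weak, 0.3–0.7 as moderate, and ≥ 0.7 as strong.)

r = 0.460 > 0 so the relationship is positive.
|r| = 0.460, which falls in the moderate range.

moderate positive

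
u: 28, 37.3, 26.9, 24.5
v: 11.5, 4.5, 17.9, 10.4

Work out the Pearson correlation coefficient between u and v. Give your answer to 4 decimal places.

n = 4, Σu = 116.7, Σv = 44.3, Σu² = 3499.15, Σv² = 581.07, Σuv = 1226.16
nΣuv − ΣuΣv = 4904.64 − 5169.81 = -265.17
nΣu² − (Σu)² = 13996.6 − 13618.89 = 377.71; nΣv² − (Σv)² = 2324.28 − 1962.49 = 361.79
r = -265.17 / √(377.71 × 361.79) = -265.17 / 369.6643 ≈ -0.7173

-0.7173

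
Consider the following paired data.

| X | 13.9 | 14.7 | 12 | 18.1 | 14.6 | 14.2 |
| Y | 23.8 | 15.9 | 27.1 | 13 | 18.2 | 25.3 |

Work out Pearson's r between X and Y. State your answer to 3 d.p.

n = 6, ΣX = 87.5, ΣY = 123.3, ΣX² = 1295.71, ΣY² = 2693.99, ΣXY = 1750.03
nΣXY − ΣXΣY = 10500.18 − 10788.75 = -288.57
nΣX² − (ΣX)² = 7774.26 − 7656.25 = 118.01; nΣY² − (ΣY)² = 16163.94 − 15202.89 = 961.05
r = -288.57 / √(118.01 × 961.05) = -288.57 / 336.7692 ≈ -0.857

-0.857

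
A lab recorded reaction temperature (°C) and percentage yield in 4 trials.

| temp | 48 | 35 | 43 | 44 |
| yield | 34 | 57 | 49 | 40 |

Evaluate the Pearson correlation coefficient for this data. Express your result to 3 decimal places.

n = 4, Σx = 170, Σy = 180, Σx² = 7314, Σy² = 8406, Σxy = 7494
nΣxy − ΣxΣy = 29976 − 30600 = -624
nΣx² − (Σx)² = 29256 − 28900 = 356; nΣy² − (Σy)² = 33624 − 32400 = 1224
r = -624 / √(356 × 1224) = -624 / 660.1091 ≈ -0.945

-0.945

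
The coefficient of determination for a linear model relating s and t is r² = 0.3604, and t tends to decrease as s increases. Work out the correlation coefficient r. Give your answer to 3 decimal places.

-0.600

|r| = √0.3604 = 0.600
The association is negative, so r = −0.600.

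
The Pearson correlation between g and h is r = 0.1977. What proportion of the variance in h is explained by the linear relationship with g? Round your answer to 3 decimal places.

0.039

r² = (0.1977)² = 0.039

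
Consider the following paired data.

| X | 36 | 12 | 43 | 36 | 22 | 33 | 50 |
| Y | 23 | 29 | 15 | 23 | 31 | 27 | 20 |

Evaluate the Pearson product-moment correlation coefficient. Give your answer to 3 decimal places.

-0.824

n = 7, ΣX = 232, ΣY = 168, ΣX² = 8658, ΣY² = 4214, ΣXY = 5222
nΣXY − ΣXΣY = 36554 − 38976 = -2422
nΣX² − (ΣX)² = 60606 − 53824 = 6782; nΣY² − (ΣY)² = 29498 − 28224 = 1274
r = -2422 / √(6782 × 1274) = -2422 / 2939.4333 ≈ -0.824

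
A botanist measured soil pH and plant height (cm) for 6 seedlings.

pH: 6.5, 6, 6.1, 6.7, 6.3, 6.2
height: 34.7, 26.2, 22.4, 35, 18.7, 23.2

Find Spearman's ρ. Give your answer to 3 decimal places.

0.486

Rank pH: 5, 1, 2, 6, 4, 3
Rank height: 5, 4, 2, 6, 1, 3
d = rank(pH) − rank(height): 0, -3, 0, 0, 3, 0; Σd² = 18
ρ = 1 − 6Σd² / [n(n²−1)] = 1 − 6×18 / (6×35) = 1 − 108/210 ≈ 0.486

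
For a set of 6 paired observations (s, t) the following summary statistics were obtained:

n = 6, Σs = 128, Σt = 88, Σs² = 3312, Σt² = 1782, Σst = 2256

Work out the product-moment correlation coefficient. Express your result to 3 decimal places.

r = (nΣst − ΣsΣt) / √[(nΣs² − (Σs)²)(nΣt² − (Σt)²)]
Numerator: 6×2256 − 128×88 = 2272
Denominator: √[(19872 − 16384)(10692 − 7744)] = √[3488 × 2948] = 3206.6531
r = 2272 / 3206.6531 ≈ 0.709

0.709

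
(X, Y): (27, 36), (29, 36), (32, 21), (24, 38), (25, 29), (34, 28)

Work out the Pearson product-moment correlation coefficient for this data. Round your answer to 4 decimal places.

n = 6, ΣX = 171, ΣY = 188, ΣX² = 4951, ΣY² = 6102, ΣXY = 5277
nΣXY − ΣXΣY = 31662 − 32148 = -486
nΣX² − (ΣX)² = 29706 − 29241 = 465; nΣY² − (ΣY)² = 36612 − 35344 = 1268
r = -486 / √(465 × 1268) = -486 / 767.8672 ≈ -0.6329

-0.6329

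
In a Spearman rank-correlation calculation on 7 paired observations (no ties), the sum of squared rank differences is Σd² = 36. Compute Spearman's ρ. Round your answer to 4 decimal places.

0.3571

ρ = 1 − 6Σd² / [n(n²−1)] = 1 − 6×36 / (7×48)
  = 1 − 216/336 = 1 − 0.64286 ≈ 0.3571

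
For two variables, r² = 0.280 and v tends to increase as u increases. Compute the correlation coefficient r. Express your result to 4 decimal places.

0.5292

|r| = √0.280 = 0.5292
The association is positive, so r = 0.5292.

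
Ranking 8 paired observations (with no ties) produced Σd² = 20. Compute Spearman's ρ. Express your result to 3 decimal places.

0.762

ρ = 1 − 6Σd² / [n(n²−1)] = 1 − 6×20 / (8×63)
  = 1 − 120/504 = 1 − 0.2381 ≈ 0.762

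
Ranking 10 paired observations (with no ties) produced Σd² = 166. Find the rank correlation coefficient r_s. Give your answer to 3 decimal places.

ρ = 1 − 6Σd² / [n(n²−1)] = 1 − 6×166 / (10×99)
  = 1 − 996/990 = 1 − 1.0061 ≈ -0.006

-0.006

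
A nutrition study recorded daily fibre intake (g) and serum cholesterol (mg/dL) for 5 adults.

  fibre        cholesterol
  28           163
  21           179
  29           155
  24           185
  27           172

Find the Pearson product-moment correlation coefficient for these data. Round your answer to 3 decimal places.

-0.832

n = 5, Σx = 129, Σy = 854, Σx² = 3371, Σy² = 146444, Σxy = 21902
nΣxy − ΣxΣy = 109510 − 110166 = -656
nΣx² − (Σx)² = 16855 − 16641 = 214; nΣy² − (Σy)² = 732220 − 729316 = 2904
r = -656 / √(214 × 2904) = -656 / 788.3248 ≈ -0.832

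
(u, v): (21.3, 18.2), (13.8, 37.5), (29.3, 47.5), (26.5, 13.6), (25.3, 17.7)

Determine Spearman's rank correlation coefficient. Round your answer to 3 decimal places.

Rank u: 2, 1, 5, 4, 3
Rank v: 3, 4, 5, 1, 2
d = rank(u) − rank(v): -1, -3, 0, 3, 1; Σd² = 20
ρ = 1 − 6Σd² / [n(n²−1)] = 1 − 6×20 / (5×24) = 1 − 120/120 ≈ 0.000

0.000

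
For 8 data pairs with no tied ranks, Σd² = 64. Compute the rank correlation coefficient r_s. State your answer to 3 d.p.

0.238

ρ = 1 − 6Σd² / [n(n²−1)] = 1 − 6×64 / (8×63)
  = 1 − 384/504 = 1 − 0.7619 ≈ 0.238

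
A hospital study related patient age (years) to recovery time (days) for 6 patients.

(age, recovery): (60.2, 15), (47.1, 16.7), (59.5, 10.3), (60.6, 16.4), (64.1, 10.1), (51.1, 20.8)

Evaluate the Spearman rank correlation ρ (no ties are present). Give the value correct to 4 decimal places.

Rank age: 4, 1, 3, 5, 6, 2
Rank recovery: 3, 5, 2, 4, 1, 6
d = rank(age) − rank(recovery): 1, -4, 1, 1, 5, -4; Σd² = 60
ρ = 1 − 6Σd² / [n(n²−1)] = 1 − 6×60 / (6×35) = 1 − 360/210 ≈ -0.7143

-0.7143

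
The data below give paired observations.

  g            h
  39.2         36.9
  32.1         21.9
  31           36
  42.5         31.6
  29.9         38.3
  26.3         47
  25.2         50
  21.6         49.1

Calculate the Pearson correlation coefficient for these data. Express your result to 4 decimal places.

n = 8, Σg = 247.8, Σh = 310.8, Σg² = 8021.6, Σh² = 12722.48, Σgh = 9310.3
nΣgh − ΣgΣh = 74482.4 − 77016.24 = -2533.84
nΣg² − (Σg)² = 64172.8 − 61404.84 = 2767.96; nΣh² − (Σh)² = 101779.84 − 96596.64 = 5183.2
r = -2533.84 / √(2767.96 × 5183.2) = -2533.84 / 3787.7289 ≈ -0.6690

-0.6690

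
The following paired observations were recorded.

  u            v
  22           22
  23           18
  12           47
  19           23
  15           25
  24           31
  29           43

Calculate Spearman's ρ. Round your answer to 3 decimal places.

-0.107

Rank u: 4, 5, 1, 3, 2, 6, 7
Rank v: 2, 1, 7, 3, 4, 5, 6
d = rank(u) − rank(v): 2, 4, -6, 0, -2, 1, 1; Σd² = 62
ρ = 1 − 6Σd² / [n(n²−1)] = 1 − 6×62 / (7×48) = 1 − 372/336 ≈ -0.107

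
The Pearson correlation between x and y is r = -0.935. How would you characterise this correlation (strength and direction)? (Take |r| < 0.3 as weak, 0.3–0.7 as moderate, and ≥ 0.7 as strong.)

strong negative

r = -0.935 < 0 so the relationship is negative.
|r| = 0.935, which falls in the strong range.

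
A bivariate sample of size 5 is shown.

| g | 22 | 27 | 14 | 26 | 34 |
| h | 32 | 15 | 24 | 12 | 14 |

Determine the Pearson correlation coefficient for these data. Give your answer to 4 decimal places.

n = 5, Σg = 123, Σh = 97, Σg² = 3241, Σh² = 2165, Σgh = 2233
nΣgh − ΣgΣh = 11165 − 11931 = -766
nΣg² − (Σg)² = 16205 − 15129 = 1076; nΣh² − (Σh)² = 10825 − 9409 = 1416
r = -766 / √(1076 × 1416) = -766 / 1234.3484 ≈ -0.6206

-0.6206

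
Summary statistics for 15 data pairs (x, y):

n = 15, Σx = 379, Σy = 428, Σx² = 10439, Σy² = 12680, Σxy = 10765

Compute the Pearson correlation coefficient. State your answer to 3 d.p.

r = (nΣxy − ΣxΣy) / √[(nΣx² − (Σx)²)(nΣy² − (Σy)²)]
Numerator: 15×10765 − 379×428 = -737
Denominator: √[(156585 − 143641)(190200 − 183184)] = √[12944 × 7016] = 9529.6959
r = -737 / 9529.6959 ≈ -0.077

-0.077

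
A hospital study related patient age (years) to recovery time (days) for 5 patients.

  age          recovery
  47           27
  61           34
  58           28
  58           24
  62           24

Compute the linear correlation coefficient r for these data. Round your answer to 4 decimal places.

n = 5, Σx = 286, Σy = 137, Σx² = 16502, Σy² = 3821, Σxy = 7847
nΣxy − ΣxΣy = 39235 − 39182 = 53
nΣx² − (Σx)² = 82510 − 81796 = 714; nΣy² − (Σy)² = 19105 − 18769 = 336
r = 53 / √(714 × 336) = 53 / 489.8000 ≈ 0.1082

0.1082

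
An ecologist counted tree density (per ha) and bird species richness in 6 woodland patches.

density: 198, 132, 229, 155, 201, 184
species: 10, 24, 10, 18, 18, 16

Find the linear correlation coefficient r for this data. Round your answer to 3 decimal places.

n = 6, Σx = 1099, Σy = 96, Σx² = 207351, Σy² = 1680, Σxy = 16790
nΣxy − ΣxΣy = 100740 − 105504 = -4764
nΣx² − (Σx)² = 1244106 − 1207801 = 36305; nΣy² − (Σy)² = 10080 − 9216 = 864
r = -4764 / √(36305 × 864) = -4764 / 5600.6714 ≈ -0.851

-0.851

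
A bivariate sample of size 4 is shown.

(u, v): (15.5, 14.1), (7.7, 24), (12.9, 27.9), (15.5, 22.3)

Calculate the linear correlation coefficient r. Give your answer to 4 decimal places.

-0.4705

n = 4, Σu = 51.6, Σv = 88.3, Σu² = 706.2, Σv² = 2050.51, Σuv = 1108.91
nΣuv − ΣuΣv = 4435.64 − 4556.28 = -120.64
nΣu² − (Σu)² = 2824.8 − 2662.56 = 162.24; nΣv² − (Σv)² = 8202.04 − 7796.89 = 405.15
r = -120.64 / √(162.24 × 405.15) = -120.64 / 256.3816 ≈ -0.4705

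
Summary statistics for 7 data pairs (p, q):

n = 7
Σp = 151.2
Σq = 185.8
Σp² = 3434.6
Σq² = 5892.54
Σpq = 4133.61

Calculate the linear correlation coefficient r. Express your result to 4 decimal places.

r = (nΣpq − ΣpΣq) / √[(nΣp² − (Σp)²)(nΣq² − (Σq)²)]
Numerator: 7×4133.61 − 151.2×185.8 = 842.31
Denominator: √[(24042.2 − 22861.44)(41247.78 − 34521.64)] = √[1180.76 × 6726.14] = 2818.1478
r = 842.31 / 2818.1478 ≈ 0.2989

0.2989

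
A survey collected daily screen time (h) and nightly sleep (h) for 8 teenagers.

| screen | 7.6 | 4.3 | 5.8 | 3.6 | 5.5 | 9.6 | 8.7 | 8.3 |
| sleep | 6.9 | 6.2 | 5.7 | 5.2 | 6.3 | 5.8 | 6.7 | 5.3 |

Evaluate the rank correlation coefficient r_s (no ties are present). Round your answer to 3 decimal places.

0.286

Rank screen: 5, 2, 4, 1, 3, 8, 7, 6
Rank sleep: 8, 5, 3, 1, 6, 4, 7, 2
d = rank(screen) − rank(sleep): -3, -3, 1, 0, -3, 4, 0, 4; Σd² = 60
ρ = 1 − 6Σd² / [n(n²−1)] = 1 − 6×60 / (8×63) = 1 − 360/504 ≈ 0.286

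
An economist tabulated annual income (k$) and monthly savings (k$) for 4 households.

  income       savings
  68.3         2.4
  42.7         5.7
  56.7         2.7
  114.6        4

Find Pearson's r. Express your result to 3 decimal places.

-0.183

n = 4, Σx = 282.3, Σy = 14.8, Σx² = 22836.23, Σy² = 61.54, Σxy = 1018.8
nΣxy − ΣxΣy = 4075.2 − 4178.04 = -102.84
nΣx² − (Σx)² = 91344.92 − 79693.29 = 11651.63; nΣy² − (Σy)² = 246.16 − 219.04 = 27.12
r = -102.84 / √(11651.63 × 27.12) = -102.84 / 562.1318 ≈ -0.183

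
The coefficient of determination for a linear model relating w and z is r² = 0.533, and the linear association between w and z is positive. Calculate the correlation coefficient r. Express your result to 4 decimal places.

0.7301

|r| = √0.533 = 0.7301
The association is positive, so r = 0.7301.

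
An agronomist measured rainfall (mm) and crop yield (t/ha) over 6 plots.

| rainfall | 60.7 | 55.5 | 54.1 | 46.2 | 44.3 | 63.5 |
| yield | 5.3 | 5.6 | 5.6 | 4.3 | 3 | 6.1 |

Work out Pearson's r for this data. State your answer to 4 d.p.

n = 6, Σx = 324.3, Σy = 29.9, Σx² = 17820.73, Σy² = 155.51, Σxy = 1654.38
nΣxy − ΣxΣy = 9926.28 − 9696.57 = 229.71
nΣx² − (Σx)² = 106924.38 − 105170.49 = 1753.89; nΣy² − (Σy)² = 933.06 − 894.01 = 39.05
r = 229.71 / √(1753.89 × 39.05) = 229.71 / 261.7048 ≈ 0.8777

0.8777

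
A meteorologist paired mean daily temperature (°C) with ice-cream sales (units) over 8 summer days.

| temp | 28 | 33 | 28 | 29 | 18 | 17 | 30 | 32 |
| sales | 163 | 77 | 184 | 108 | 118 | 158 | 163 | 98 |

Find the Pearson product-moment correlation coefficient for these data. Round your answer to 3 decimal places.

-0.311

n = 8, Σx = 215, Σy = 1069, Σx² = 6035, Σy² = 153079, Σxy = 28225
nΣxy − ΣxΣy = 225800 − 229835 = -4035
nΣx² − (Σx)² = 48280 − 46225 = 2055; nΣy² − (Σy)² = 1224632 − 1142761 = 81871
r = -4035 / √(2055 × 81871) = -4035 / 12970.9254 ≈ -0.311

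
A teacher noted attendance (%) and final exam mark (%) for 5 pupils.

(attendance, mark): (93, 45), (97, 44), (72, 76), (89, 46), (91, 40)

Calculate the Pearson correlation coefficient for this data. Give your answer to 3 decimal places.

n = 5, Σx = 442, Σy = 251, Σx² = 39444, Σy² = 13453, Σxy = 21659
nΣxy − ΣxΣy = 108295 − 110942 = -2647
nΣx² − (Σx)² = 197220 − 195364 = 1856; nΣy² − (Σy)² = 67265 − 63001 = 4264
r = -2647 / √(1856 × 4264) = -2647 / 2813.1804 ≈ -0.941

-0.941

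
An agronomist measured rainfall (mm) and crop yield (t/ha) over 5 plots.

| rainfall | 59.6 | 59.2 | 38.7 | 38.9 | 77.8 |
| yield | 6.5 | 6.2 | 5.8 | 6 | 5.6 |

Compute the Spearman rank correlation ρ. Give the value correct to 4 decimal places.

Rank rainfall: 4, 3, 1, 2, 5
Rank yield: 5, 4, 2, 3, 1
d = rank(rainfall) − rank(yield): -1, -1, -1, -1, 4; Σd² = 20
ρ = 1 − 6Σd² / [n(n²−1)] = 1 − 6×20 / (5×24) = 1 − 120/120 ≈ 0.0000

0.0000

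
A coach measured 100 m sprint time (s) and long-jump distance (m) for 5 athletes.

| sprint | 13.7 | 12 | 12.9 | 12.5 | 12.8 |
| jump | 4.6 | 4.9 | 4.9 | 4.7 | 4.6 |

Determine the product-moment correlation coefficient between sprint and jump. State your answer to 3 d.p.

n = 5, Σx = 63.9, Σy = 23.7, Σx² = 818.19, Σy² = 112.43, Σxy = 302.66
nΣxy − ΣxΣy = 1513.3 − 1514.43 = -1.13
nΣx² − (Σx)² = 4090.95 − 4083.21 = 7.74; nΣy² − (Σy)² = 562.15 − 561.69 = 0.46
r = -1.13 / √(7.74 × 0.46) = -1.13 / 1.8869 ≈ -0.599

-0.599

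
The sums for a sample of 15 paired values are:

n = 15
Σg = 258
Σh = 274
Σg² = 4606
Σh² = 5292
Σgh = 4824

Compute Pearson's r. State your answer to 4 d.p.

r = (nΣgh − ΣgΣh) / √[(nΣg² − (Σg)²)(nΣh² − (Σh)²)]
Numerator: 15×4824 − 258×274 = 1668
Denominator: √[(69090 − 66564)(79380 − 75076)] = √[2526 × 4304] = 3297.2570
r = 1668 / 3297.2570 ≈ 0.5059

0.5059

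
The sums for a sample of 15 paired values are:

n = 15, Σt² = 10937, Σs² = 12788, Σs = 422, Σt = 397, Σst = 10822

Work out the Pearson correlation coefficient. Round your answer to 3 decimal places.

-0.553

r = (nΣst − ΣsΣt) / √[(nΣs² − (Σs)²)(nΣt² − (Σt)²)]
Numerator: 15×10822 − 422×397 = -5204
Denominator: √[(191820 − 178084)(164055 − 157609)] = √[13736 × 6446] = 9409.6895
r = -5204 / 9409.6895 ≈ -0.553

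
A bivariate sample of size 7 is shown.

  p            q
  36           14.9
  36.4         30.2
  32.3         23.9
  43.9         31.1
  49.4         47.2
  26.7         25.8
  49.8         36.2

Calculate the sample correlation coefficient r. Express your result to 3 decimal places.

0.728

n = 7, Σp = 274.5, Σq = 209.3, Σp² = 11224.75, Σq² = 6876.39, Σpq = 8596.24
nΣpq − ΣpΣq = 60173.68 − 57452.85 = 2720.83
nΣp² − (Σp)² = 78573.25 − 75350.25 = 3223; nΣq² − (Σq)² = 48134.73 − 43806.49 = 4328.24
r = 2720.83 / √(3223 × 4328.24) = 2720.83 / 3734.9588 ≈ 0.728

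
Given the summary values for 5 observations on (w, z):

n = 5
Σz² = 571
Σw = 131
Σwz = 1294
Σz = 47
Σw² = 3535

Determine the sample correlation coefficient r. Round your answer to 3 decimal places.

r = (nΣwz − ΣwΣz) / √[(nΣw² − (Σw)²)(nΣz² − (Σz)²)]
Numerator: 5×1294 − 131×47 = 313
Denominator: √[(17675 − 17161)(2855 − 2209)] = √[514 × 646] = 576.2326
r = 313 / 576.2326 ≈ 0.543

0.543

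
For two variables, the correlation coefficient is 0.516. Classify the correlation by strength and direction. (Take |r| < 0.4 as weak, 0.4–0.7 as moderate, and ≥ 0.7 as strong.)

moderate positive

r = 0.516 > 0 so the relationship is positive.
|r| = 0.516, which falls in the moderate range.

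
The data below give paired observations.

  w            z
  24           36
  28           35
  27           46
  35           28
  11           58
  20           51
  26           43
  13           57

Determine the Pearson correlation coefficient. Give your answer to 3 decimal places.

n = 8, Σw = 184, Σz = 354, Σw² = 4680, Σz² = 16484, Σwz = 7583
nΣwz − ΣwΣz = 60664 − 65136 = -4472
nΣw² − (Σw)² = 37440 − 33856 = 3584; nΣz² − (Σz)² = 131872 − 125316 = 6556
r = -4472 / √(3584 × 6556) = -4472 / 4847.3399 ≈ -0.923

-0.923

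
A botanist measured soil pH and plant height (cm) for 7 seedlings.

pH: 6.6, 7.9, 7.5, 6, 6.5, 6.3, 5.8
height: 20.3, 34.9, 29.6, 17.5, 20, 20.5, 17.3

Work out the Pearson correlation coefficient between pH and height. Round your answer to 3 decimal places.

n = 7, Σx = 46.6, Σy = 160.1, Σx² = 313.8, Σy² = 3932.05, Σxy = 1096.18
nΣxy − ΣxΣy = 7673.26 − 7460.66 = 212.6
nΣx² − (Σx)² = 2196.6 − 2171.56 = 25.04; nΣy² − (Σy)² = 27524.35 − 25632.01 = 1892.34
r = 212.6 / √(25.04 × 1892.34) = 212.6 / 217.6791 ≈ 0.977

0.977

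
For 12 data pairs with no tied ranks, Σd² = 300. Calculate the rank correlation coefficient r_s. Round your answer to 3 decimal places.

-0.049

ρ = 1 − 6Σd² / [n(n²−1)] = 1 − 6×300 / (12×143)
  = 1 − 1800/1716 = 1 − 1.0490 ≈ -0.049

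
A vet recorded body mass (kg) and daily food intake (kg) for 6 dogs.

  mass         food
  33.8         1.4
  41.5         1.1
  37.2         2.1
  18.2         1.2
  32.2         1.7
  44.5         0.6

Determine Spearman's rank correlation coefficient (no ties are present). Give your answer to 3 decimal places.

-0.486

Rank mass: 3, 5, 4, 1, 2, 6
Rank food: 4, 2, 6, 3, 5, 1
d = rank(mass) − rank(food): -1, 3, -2, -2, -3, 5; Σd² = 52
ρ = 1 − 6Σd² / [n(n²−1)] = 1 − 6×52 / (6×35) = 1 − 312/210 ≈ -0.486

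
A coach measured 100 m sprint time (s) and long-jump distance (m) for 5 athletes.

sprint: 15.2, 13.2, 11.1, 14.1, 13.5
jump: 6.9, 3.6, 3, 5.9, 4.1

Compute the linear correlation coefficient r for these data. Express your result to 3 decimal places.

n = 5, Σx = 67.1, Σy = 23.5, Σx² = 909.55, Σy² = 121.19, Σxy = 324.24
nΣxy − ΣxΣy = 1621.2 − 1576.85 = 44.35
nΣx² − (Σx)² = 4547.75 − 4502.41 = 45.34; nΣy² − (Σy)² = 605.95 − 552.25 = 53.7
r = 44.35 / √(45.34 × 53.7) = 44.35 / 49.3433 ≈ 0.899

0.899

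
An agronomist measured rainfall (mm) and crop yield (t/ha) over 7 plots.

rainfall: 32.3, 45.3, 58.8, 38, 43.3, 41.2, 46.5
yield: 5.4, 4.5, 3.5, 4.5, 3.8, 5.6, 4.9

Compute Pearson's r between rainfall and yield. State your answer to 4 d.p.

-0.6963

n = 7, Σx = 305.4, Σy = 32.2, Σx² = 13731.4, Σy² = 151.72, Σxy = 1378.18
nΣxy − ΣxΣy = 9647.26 − 9833.88 = -186.62
nΣx² − (Σx)² = 96119.8 − 93269.16 = 2850.64; nΣy² − (Σy)² = 1062.04 − 1036.84 = 25.2
r = -186.62 / √(2850.64 × 25.2) = -186.62 / 268.0226 ≈ -0.6963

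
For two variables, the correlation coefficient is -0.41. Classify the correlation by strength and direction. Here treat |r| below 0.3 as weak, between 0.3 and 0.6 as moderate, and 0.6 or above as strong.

moderate negative

r = -0.41 < 0 so the relationship is negative.
|r| = 0.41, which falls in the moderate range.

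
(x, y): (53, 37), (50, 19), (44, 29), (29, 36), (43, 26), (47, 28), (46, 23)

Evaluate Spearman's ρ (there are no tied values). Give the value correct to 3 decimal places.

-0.071

Rank x: 7, 6, 3, 1, 2, 5, 4
Rank y: 7, 1, 5, 6, 3, 4, 2
d = rank(x) − rank(y): 0, 5, -2, -5, -1, 1, 2; Σd² = 60
ρ = 1 − 6Σd² / [n(n²−1)] = 1 − 6×60 / (7×48) = 1 − 360/336 ≈ -0.071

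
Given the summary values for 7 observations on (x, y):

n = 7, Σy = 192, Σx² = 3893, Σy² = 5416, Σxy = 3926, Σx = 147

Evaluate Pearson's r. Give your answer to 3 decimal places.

r = (nΣxy − ΣxΣy) / √[(nΣx² − (Σx)²)(nΣy² − (Σy)²)]
Numerator: 7×3926 − 147×192 = -742
Denominator: √[(27251 − 21609)(37912 − 36864)] = √[5642 × 1048] = 2431.6283
r = -742 / 2431.6283 ≈ -0.305

-0.305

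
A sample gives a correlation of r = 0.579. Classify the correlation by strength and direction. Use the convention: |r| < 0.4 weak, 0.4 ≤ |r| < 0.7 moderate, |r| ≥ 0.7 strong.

moderate positive

r = 0.579 > 0 so the relationship is positive.
|r| = 0.579, which falls in the moderate range.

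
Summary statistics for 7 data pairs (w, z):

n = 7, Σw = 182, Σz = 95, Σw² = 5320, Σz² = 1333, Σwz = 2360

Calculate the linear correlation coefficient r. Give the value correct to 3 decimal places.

r = (nΣwz − ΣwΣz) / √[(nΣw² − (Σw)²)(nΣz² − (Σz)²)]
Numerator: 7×2360 − 182×95 = -770
Denominator: √[(37240 − 33124)(9331 − 9025)] = √[4116 × 306] = 1122.2727
r = -770 / 1122.2727 ≈ -0.686

-0.686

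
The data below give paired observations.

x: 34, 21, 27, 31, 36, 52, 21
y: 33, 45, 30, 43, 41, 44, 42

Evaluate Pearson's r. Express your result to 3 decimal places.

0.105

n = 7, Σx = 222, Σy = 278, Σx² = 7728, Σy² = 11244, Σxy = 8856
nΣxy − ΣxΣy = 61992 − 61716 = 276
nΣx² − (Σx)² = 54096 − 49284 = 4812; nΣy² − (Σy)² = 78708 − 77284 = 1424
r = 276 / √(4812 × 1424) = 276 / 2617.6875 ≈ 0.105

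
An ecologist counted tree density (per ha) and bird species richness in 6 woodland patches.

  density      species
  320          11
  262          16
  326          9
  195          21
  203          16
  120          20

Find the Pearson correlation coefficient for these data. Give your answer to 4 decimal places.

-0.8988

n = 6, Σx = 1426, Σy = 93, Σx² = 370954, Σy² = 1555, Σxy = 20389
nΣxy − ΣxΣy = 122334 − 132618 = -10284
nΣx² − (Σx)² = 2225724 − 2033476 = 192248; nΣy² − (Σy)² = 9330 − 8649 = 681
r = -10284 / √(192248 × 681) = -10284 / 11442.0666 ≈ -0.8988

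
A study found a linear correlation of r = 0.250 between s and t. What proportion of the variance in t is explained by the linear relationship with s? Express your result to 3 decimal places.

r² = (0.250)² = 0.063

0.063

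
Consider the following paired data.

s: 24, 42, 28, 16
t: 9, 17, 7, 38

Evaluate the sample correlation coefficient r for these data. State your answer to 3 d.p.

-0.472

n = 4, Σs = 110, Σt = 71, Σs² = 3380, Σt² = 1863, Σst = 1734
nΣst − ΣsΣt = 6936 − 7810 = -874
nΣs² − (Σs)² = 13520 − 12100 = 1420; nΣt² − (Σt)² = 7452 − 5041 = 2411
r = -874 / √(1420 × 2411) = -874 / 1850.3027 ≈ -0.472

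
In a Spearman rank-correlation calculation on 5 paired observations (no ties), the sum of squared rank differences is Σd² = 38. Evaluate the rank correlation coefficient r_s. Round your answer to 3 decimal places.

-0.900

ρ = 1 − 6Σd² / [n(n²−1)] = 1 − 6×38 / (5×24)
  = 1 − 228/120 = 1 − 1.9000 ≈ -0.900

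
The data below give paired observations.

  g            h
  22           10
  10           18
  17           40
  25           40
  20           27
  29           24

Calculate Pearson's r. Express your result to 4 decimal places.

0.1432

n = 6, Σg = 123, Σh = 159, Σg² = 2739, Σh² = 4929, Σgh = 3316
nΣgh − ΣgΣh = 19896 − 19557 = 339
nΣg² − (Σg)² = 16434 − 15129 = 1305; nΣh² − (Σh)² = 29574 − 25281 = 4293
r = 339 / √(1305 × 4293) = 339 / 2366.9316 ≈ 0.1432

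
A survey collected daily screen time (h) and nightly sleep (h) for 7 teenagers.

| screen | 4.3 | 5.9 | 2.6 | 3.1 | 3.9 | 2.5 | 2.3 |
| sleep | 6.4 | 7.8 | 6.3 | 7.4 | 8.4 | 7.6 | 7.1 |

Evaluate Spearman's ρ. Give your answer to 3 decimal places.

0.321

Rank screen: 6, 7, 3, 4, 5, 2, 1
Rank sleep: 2, 6, 1, 4, 7, 5, 3
d = rank(screen) − rank(sleep): 4, 1, 2, 0, -2, -3, -2; Σd² = 38
ρ = 1 − 6Σd² / [n(n²−1)] = 1 − 6×38 / (7×48) = 1 − 228/336 ≈ 0.321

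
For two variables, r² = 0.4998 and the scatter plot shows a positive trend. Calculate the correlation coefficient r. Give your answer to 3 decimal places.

0.707

|r| = √0.4998 = 0.707
The association is positive, so r = 0.707.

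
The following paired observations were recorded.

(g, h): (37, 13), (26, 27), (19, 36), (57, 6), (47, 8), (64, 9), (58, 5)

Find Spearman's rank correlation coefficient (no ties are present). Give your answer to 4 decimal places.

Rank g: 3, 2, 1, 5, 4, 7, 6
Rank h: 5, 6, 7, 2, 3, 4, 1
d = rank(g) − rank(h): -2, -4, -6, 3, 1, 3, 5; Σd² = 100
ρ = 1 − 6Σd² / [n(n²−1)] = 1 − 6×100 / (7×48) = 1 − 600/336 ≈ -0.7857

-0.7857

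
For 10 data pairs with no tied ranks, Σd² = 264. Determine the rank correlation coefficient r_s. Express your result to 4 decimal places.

-0.6000

ρ = 1 − 6Σd² / [n(n²−1)] = 1 − 6×264 / (10×99)
  = 1 − 1584/990 = 1 − 1.60000 ≈ -0.6000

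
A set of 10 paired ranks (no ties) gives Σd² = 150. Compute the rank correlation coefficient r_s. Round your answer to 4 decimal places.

ρ = 1 − 6Σd² / [n(n²−1)] = 1 − 6×150 / (10×99)
  = 1 − 900/990 = 1 − 0.90909 ≈ 0.0909

0.0909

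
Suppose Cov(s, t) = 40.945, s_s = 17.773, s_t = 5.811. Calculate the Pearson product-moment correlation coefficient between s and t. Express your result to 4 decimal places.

r = Cov(s,t) / (s_s · s_t) = 40.945 / (17.773 × 5.811)
  = 40.945 / 103.2789 ≈ 0.3965

0.3965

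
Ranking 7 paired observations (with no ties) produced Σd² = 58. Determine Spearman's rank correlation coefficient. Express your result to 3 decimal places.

-0.036

ρ = 1 − 6Σd² / [n(n²−1)] = 1 − 6×58 / (7×48)
  = 1 − 348/336 = 1 − 1.0357 ≈ -0.036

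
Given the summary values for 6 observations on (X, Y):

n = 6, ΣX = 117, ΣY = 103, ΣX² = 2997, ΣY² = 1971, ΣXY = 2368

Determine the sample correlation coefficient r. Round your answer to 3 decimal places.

r = (nΣXY − ΣXΣY) / √[(nΣX² − (ΣX)²)(nΣY² − (ΣY)²)]
Numerator: 6×2368 − 117×103 = 2157
Denominator: √[(17982 − 13689)(11826 − 10609)] = √[4293 × 1217] = 2285.7342
r = 2157 / 2285.7342 ≈ 0.944

0.944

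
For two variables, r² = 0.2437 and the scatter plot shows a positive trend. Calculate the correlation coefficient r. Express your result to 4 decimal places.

|r| = √0.2437 = 0.4937
The association is positive, so r = 0.4937.

0.4937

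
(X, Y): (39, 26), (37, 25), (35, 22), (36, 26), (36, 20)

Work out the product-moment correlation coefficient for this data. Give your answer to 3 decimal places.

0.590

n = 5, ΣX = 183, ΣY = 119, ΣX² = 6707, ΣY² = 2861, ΣXY = 4365
nΣXY − ΣXΣY = 21825 − 21777 = 48
nΣX² − (ΣX)² = 33535 − 33489 = 46; nΣY² − (ΣY)² = 14305 − 14161 = 144
r = 48 / √(46 × 144) = 48 / 81.3880 ≈ 0.590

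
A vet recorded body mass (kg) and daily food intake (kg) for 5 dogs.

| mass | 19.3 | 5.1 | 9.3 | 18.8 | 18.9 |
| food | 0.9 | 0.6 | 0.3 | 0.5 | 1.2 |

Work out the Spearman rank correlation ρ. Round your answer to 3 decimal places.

Rank mass: 5, 1, 2, 3, 4
Rank food: 4, 3, 1, 2, 5
d = rank(mass) − rank(food): 1, -2, 1, 1, -1; Σd² = 8
ρ = 1 − 6Σd² / [n(n²−1)] = 1 − 6×8 / (5×24) = 1 − 48/120 ≈ 0.600

0.600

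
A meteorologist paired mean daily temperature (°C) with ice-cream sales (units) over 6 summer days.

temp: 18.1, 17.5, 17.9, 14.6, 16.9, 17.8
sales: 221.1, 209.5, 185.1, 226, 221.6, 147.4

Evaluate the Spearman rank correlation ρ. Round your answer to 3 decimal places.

-0.600

Rank temp: 6, 3, 5, 1, 2, 4
Rank sales: 4, 3, 2, 6, 5, 1
d = rank(temp) − rank(sales): 2, 0, 3, -5, -3, 3; Σd² = 56
ρ = 1 − 6Σd² / [n(n²−1)] = 1 − 6×56 / (6×35) = 1 − 336/210 ≈ -0.600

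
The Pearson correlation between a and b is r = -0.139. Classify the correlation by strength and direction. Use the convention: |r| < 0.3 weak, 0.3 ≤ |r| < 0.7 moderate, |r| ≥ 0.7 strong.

r = -0.139 < 0 so the relationship is negative.
|r| = 0.139, which falls in the weak range.

weak negative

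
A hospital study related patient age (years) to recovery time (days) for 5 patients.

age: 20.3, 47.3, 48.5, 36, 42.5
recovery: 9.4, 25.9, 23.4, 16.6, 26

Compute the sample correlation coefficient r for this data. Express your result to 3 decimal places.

n = 5, Σx = 194.6, Σy = 101.3, Σx² = 8103.88, Σy² = 2258.29, Σxy = 4253.39
nΣxy − ΣxΣy = 21266.95 − 19712.98 = 1553.97
nΣx² − (Σx)² = 40519.4 − 37869.16 = 2650.24; nΣy² − (Σy)² = 11291.45 − 10261.69 = 1029.76
r = 1553.97 / √(2650.24 × 1029.76) = 1553.97 / 1652.0022 ≈ 0.941

0.941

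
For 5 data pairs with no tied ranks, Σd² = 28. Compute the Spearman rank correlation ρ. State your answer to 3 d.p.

ρ = 1 − 6Σd² / [n(n²−1)] = 1 − 6×28 / (5×24)
  = 1 − 168/120 = 1 − 1.4000 ≈ -0.400

-0.400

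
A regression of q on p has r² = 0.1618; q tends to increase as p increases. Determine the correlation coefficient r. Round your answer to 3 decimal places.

|r| = √0.1618 = 0.402
The association is positive, so r = 0.402.

0.402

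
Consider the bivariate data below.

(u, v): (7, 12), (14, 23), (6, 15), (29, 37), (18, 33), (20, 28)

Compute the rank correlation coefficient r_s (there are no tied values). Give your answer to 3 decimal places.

0.886

Rank u: 2, 3, 1, 6, 4, 5
Rank v: 1, 3, 2, 6, 5, 4
d = rank(u) − rank(v): 1, 0, -1, 0, -1, 1; Σd² = 4
ρ = 1 − 6Σd² / [n(n²−1)] = 1 − 6×4 / (6×35) = 1 − 24/210 ≈ 0.886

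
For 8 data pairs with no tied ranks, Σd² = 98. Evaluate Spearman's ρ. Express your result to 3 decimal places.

-0.167

ρ = 1 − 6Σd² / [n(n²−1)] = 1 − 6×98 / (8×63)
  = 1 − 588/504 = 1 − 1.1667 ≈ -0.167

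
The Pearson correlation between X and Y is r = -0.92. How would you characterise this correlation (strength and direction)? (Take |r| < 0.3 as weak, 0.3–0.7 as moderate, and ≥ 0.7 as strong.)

strong negative

r = -0.92 < 0 so the relationship is negative.
|r| = 0.92, which falls in the strong range.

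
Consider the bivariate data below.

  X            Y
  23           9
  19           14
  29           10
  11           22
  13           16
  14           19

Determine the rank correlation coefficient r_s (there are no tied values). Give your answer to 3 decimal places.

Rank X: 5, 4, 6, 1, 2, 3
Rank Y: 1, 3, 2, 6, 4, 5
d = rank(X) − rank(Y): 4, 1, 4, -5, -2, -2; Σd² = 66
ρ = 1 − 6Σd² / [n(n²−1)] = 1 − 6×66 / (6×35) = 1 − 396/210 ≈ -0.886

-0.886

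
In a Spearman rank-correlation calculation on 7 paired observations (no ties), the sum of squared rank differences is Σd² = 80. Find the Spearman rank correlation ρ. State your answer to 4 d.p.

ρ = 1 − 6Σd² / [n(n²−1)] = 1 − 6×80 / (7×48)
  = 1 − 480/336 = 1 − 1.42857 ≈ -0.4286

-0.4286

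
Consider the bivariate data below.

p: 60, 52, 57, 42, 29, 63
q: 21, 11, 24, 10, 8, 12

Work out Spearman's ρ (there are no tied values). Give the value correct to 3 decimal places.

Rank p: 5, 3, 4, 2, 1, 6
Rank q: 5, 3, 6, 2, 1, 4
d = rank(p) − rank(q): 0, 0, -2, 0, 0, 2; Σd² = 8
ρ = 1 − 6Σd² / [n(n²−1)] = 1 − 6×8 / (6×35) = 1 − 48/210 ≈ 0.771

0.771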